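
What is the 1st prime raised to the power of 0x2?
Convert the 1st prime (prime index) → 2 (decimal)
Convert 0x2 (hexadecimal) → 2 (decimal)
Compute 2 ^ 2 = 4
4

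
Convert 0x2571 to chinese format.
Convert 0x2571 (hexadecimal) → 2×4096 + 5×256 + 7×16 + 1 = 9585 (decimal)
Convert 9585 (decimal) → 9585 = 9×1000 + 5×100 + 8×10 + 5 → 九千五百八十五 (Chinese numeral)
九千五百八十五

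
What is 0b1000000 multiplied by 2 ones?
Convert 0b1000000 (binary) → 64 (decimal)
Convert 2 ones (place-value notation) → 2 (decimal)
Compute 64 × 2 = 128
128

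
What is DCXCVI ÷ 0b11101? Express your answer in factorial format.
Convert DCXCVI (Roman numeral) → 500 + 100 + 90 + 5 + 1 = 696 (decimal)
Convert 0b11101 (binary) → 16 + 8 + 4 + 1 = 29 (decimal)
Compute 696 ÷ 29 = 24
Convert 24 (decimal) → 4! (factorial)
4!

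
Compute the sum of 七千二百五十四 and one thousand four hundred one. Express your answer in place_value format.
Convert 七千二百五十四 (Chinese numeral) → 7×1000 + 2×100 + 5×10 + 4 = 7254 (decimal)
Convert one thousand four hundred one (English words) → 1×1000 + 4×100 + 1 = 1401 (decimal)
Compute 7254 + 1401 = 8655
Convert 8655 (decimal) → 8655 = 8×1000 + 6×100 + 5×10 + 5 → 8 thousands, 6 hundreds, 5 tens, 5 ones (place-value notation)
8 thousands, 6 hundreds, 5 tens, 5 ones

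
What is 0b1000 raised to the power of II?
Convert 0b1000 (binary) → 8 (decimal)
Convert II (Roman numeral) → 1 + 1 = 2 (decimal)
Compute 8 ^ 2 = 64
64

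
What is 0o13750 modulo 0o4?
Convert 0o13750 (octal) → 1×4096 + 3×512 + 7×64 + 5×8 = 6120 (decimal)
Convert 0o4 (octal) → 4 (decimal)
Compute 6120 mod 4 = 0
0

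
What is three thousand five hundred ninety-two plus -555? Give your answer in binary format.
Convert three thousand five hundred ninety-two (English words) → 3×1000 + 5×100 + 92 = 3592 (decimal)
Compute 3592 + -555 = 3037
Convert 3037 (decimal) → 3037 = 2048 + 512 + 256 + 128 + 64 + 16 + 8 + 4 + 1 → 0b101111011101 (binary)
0b101111011101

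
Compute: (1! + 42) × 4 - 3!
Convert 1! (factorial) → 1 (decimal)
Convert 3! (factorial) → 6 (decimal)
Expression in decimal: (1 + 42) × 4 - 6
Parentheses first: 1 + 42 = 43
Multiply: 43 × 4 = 172
Subtract: 172 - 6 = 166
166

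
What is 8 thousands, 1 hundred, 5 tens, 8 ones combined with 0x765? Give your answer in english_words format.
Convert 8 thousands, 1 hundred, 5 tens, 8 ones (place-value notation) → 8×1000 + 1×100 + 5×10 + 8 = 8158 (decimal)
Convert 0x765 (hexadecimal) → 7×256 + 6×16 + 5 = 1893 (decimal)
Compute 8158 + 1893 = 10051
Convert 10051 (decimal) → 10051 = 10×1000 + 51 → ten thousand fifty-one (English words)
ten thousand fifty-one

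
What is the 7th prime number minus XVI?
The 7th prime number = 17
Convert XVI (Roman numeral) → 10 + 5 + 1 = 16 (decimal)
Compute 17 - 16 = 1
1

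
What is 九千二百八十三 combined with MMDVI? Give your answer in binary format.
Convert 九千二百八十三 (Chinese numeral) → 9×1000 + 2×100 + 8×10 + 3 = 9283 (decimal)
Convert MMDVI (Roman numeral) → 1000 + 1000 + 500 + 5 + 1 = 2506 (decimal)
Compute 9283 + 2506 = 11789
Convert 11789 (decimal) → 11789 = 8192 + 2048 + 1024 + 512 + 8 + 4 + 1 → 0b10111000001101 (binary)
0b10111000001101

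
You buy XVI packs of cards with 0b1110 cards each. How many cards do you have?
Convert 0b1110 (binary) → 8 + 4 + 2 = 14 (decimal)
Convert XVI (Roman numeral) → 10 + 5 + 1 = 16 (decimal)
Compute 14 × 16 = 224
224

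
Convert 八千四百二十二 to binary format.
Convert 八千四百二十二 (Chinese numeral) → 8×1000 + 4×100 + 2×10 + 2 = 8422 (decimal)
Convert 8422 (decimal) → 8422 = 8192 + 128 + 64 + 32 + 4 + 2 → 0b10000011100110 (binary)
0b10000011100110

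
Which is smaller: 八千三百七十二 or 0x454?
Convert 八千三百七十二 (Chinese numeral) → 8×1000 + 3×100 + 7×10 + 2 = 8372 (decimal)
Convert 0x454 (hexadecimal) → 4×256 + 5×16 + 4 = 1108 (decimal)
Compare 8372 vs 1108: smaller = 1108
1108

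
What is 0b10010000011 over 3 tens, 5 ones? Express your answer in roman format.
Convert 0b10010000011 (binary) → 1024 + 128 + 2 + 1 = 1155 (decimal)
Convert 3 tens, 5 ones (place-value notation) → 3×10 + 5 = 35 (decimal)
Compute 1155 ÷ 35 = 33
Convert 33 (decimal) → 33 = 10 + 10 + 10 + 1 + 1 + 1 → XXXIII (Roman numeral)
XXXIII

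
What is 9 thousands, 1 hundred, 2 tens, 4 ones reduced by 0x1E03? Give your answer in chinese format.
Convert 9 thousands, 1 hundred, 2 tens, 4 ones (place-value notation) → 9×1000 + 1×100 + 2×10 + 4 = 9124 (decimal)
Convert 0x1E03 (hexadecimal) → 1×4096 + 14×256 + 3 = 7683 (decimal)
Compute 9124 - 7683 = 1441
Convert 1441 (decimal) → 1441 = 1×1000 + 4×100 + 4×10 + 1 → 一千四百四十一 (Chinese numeral)
一千四百四十一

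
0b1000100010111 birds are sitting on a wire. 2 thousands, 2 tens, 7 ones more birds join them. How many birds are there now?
Convert 0b1000100010111 (binary) → 4096 + 256 + 16 + 4 + 2 + 1 = 4375 (decimal)
Convert 2 thousands, 2 tens, 7 ones (place-value notation) → 2×1000 + 2×10 + 7 = 2027 (decimal)
Compute 4375 + 2027 = 6402
6402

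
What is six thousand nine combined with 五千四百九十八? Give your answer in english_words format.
Convert six thousand nine (English words) → 6×1000 + 9 = 6009 (decimal)
Convert 五千四百九十八 (Chinese numeral) → 5×1000 + 4×100 + 9×10 + 8 = 5498 (decimal)
Compute 6009 + 5498 = 11507
Convert 11507 (decimal) → 11507 = 11×1000 + 5×100 + 7 → eleven thousand five hundred seven (English words)
eleven thousand five hundred seven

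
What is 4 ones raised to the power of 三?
Convert 4 ones (place-value notation) → 4 (decimal)
Convert 三 (Chinese numeral) → 3 (decimal)
Compute 4 ^ 3 = 64
64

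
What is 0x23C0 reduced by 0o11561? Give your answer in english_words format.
Convert 0x23C0 (hexadecimal) → 2×4096 + 3×256 + 12×16 = 9152 (decimal)
Convert 0o11561 (octal) → 1×4096 + 1×512 + 5×64 + 6×8 + 1 = 4977 (decimal)
Compute 9152 - 4977 = 4175
Convert 4175 (decimal) → 4175 = 4×1000 + 1×100 + 75 → four thousand one hundred seventy-five (English words)
four thousand one hundred seventy-five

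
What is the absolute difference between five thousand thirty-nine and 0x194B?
Convert five thousand thirty-nine (English words) → 5×1000 + 39 = 5039 (decimal)
Convert 0x194B (hexadecimal) → 1×4096 + 9×256 + 4×16 + 11 = 6475 (decimal)
Compute |5039 - 6475| = 1436
1436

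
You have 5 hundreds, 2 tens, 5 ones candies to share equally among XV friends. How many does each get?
Convert 5 hundreds, 2 tens, 5 ones (place-value notation) → 5×100 + 2×10 + 5 = 525 (decimal)
Convert XV (Roman numeral) → 10 + 5 = 15 (decimal)
Compute 525 ÷ 15 = 35
35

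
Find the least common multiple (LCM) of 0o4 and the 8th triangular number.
Convert 0o4 (octal) → 4 (decimal)
Convert the 8th triangular number (triangular index) → 8×9/2 = 36 (decimal)
Compute lcm(4, 36) = 36
36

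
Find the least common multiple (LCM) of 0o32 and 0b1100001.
Convert 0o32 (octal) → 3×8 + 2 = 26 (decimal)
Convert 0b1100001 (binary) → 64 + 32 + 1 = 97 (decimal)
Compute lcm(26, 97) = 2522
2522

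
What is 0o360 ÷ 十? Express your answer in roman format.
Convert 0o360 (octal) → 3×64 + 6×8 = 240 (decimal)
Convert 十 (Chinese numeral) → 1×10 = 10 (decimal)
Compute 240 ÷ 10 = 24
Convert 24 (decimal) → 24 = 10 + 10 + 4 → XXIV (Roman numeral)
XXIV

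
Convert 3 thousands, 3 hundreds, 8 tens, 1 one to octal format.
Convert 3 thousands, 3 hundreds, 8 tens, 1 one (place-value notation) → 3×1000 + 3×100 + 8×10 + 1 = 3381 (decimal)
Convert 3381 (decimal) → 3381 = 6×512 + 4×64 + 6×8 + 5 → 0o6465 (octal)
0o6465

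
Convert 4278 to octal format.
Convert 4278 (decimal) → 4278 = 1×4096 + 2×64 + 6×8 + 6 → 0o10266 (octal)
0o10266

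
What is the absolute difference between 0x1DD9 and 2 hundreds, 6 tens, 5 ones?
Convert 0x1DD9 (hexadecimal) → 1×4096 + 13×256 + 13×16 + 9 = 7641 (decimal)
Convert 2 hundreds, 6 tens, 5 ones (place-value notation) → 2×100 + 6×10 + 5 = 265 (decimal)
Compute |7641 - 265| = 7376
7376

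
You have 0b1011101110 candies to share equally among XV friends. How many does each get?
Convert 0b1011101110 (binary) → 512 + 128 + 64 + 32 + 8 + 4 + 2 = 750 (decimal)
Convert XV (Roman numeral) → 10 + 5 = 15 (decimal)
Compute 750 ÷ 15 = 50
50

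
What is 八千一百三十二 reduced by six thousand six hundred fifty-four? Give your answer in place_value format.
Convert 八千一百三十二 (Chinese numeral) → 8×1000 + 1×100 + 3×10 + 2 = 8132 (decimal)
Convert six thousand six hundred fifty-four (English words) → 6×1000 + 6×100 + 54 = 6654 (decimal)
Compute 8132 - 6654 = 1478
Convert 1478 (decimal) → 1478 = 1×1000 + 4×100 + 7×10 + 8 → 1 thousand, 4 hundreds, 7 tens, 8 ones (place-value notation)
1 thousand, 4 hundreds, 7 tens, 8 ones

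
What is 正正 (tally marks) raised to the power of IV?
Convert 正正 (tally marks) → 5 + 5 = 10 (decimal)
Convert IV (Roman numeral) → 4 (decimal)
Compute 10 ^ 4 = 10000
10000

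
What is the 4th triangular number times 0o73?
Convert the 4th triangular number (triangular index) → 4×5/2 = 10 (decimal)
Convert 0o73 (octal) → 7×8 + 3 = 59 (decimal)
Compute 10 × 59 = 590
590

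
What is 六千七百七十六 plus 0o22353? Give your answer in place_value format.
Convert 六千七百七十六 (Chinese numeral) → 6×1000 + 7×100 + 7×10 + 6 = 6776 (decimal)
Convert 0o22353 (octal) → 2×4096 + 2×512 + 3×64 + 5×8 + 3 = 9451 (decimal)
Compute 6776 + 9451 = 16227
Convert 16227 (decimal) → 16227 = 16×1000 + 2×100 + 2×10 + 7 → 16 thousands, 2 hundreds, 2 tens, 7 ones (place-value notation)
16 thousands, 2 hundreds, 2 tens, 7 ones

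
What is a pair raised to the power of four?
Convert a pair (colloquial) → 2 (decimal)
Convert four (English words) → 4 (decimal)
Compute 2 ^ 4 = 16
16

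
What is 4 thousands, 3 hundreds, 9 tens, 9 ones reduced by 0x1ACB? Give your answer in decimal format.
Convert 4 thousands, 3 hundreds, 9 tens, 9 ones (place-value notation) → 4×1000 + 3×100 + 9×10 + 9 = 4399 (decimal)
Convert 0x1ACB (hexadecimal) → 1×4096 + 10×256 + 12×16 + 11 = 6859 (decimal)
Compute 4399 - 6859 = -2460
-2460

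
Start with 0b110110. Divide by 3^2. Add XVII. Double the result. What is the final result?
Convert 0b110110 (binary) → 32 + 16 + 4 + 2 = 54 (decimal)
Start: 54
Convert 3^2 (power) → 9 (decimal)
54 ÷ 9 = 6
Convert XVII (Roman numeral) → 10 + 5 + 1 + 1 = 17 (decimal)
6 + 17 = 23
23 × 2 = 46
46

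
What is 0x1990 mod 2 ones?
Convert 0x1990 (hexadecimal) → 1×4096 + 9×256 + 9×16 = 6544 (decimal)
Convert 2 ones (place-value notation) → 2 (decimal)
Compute 6544 mod 2 = 0
0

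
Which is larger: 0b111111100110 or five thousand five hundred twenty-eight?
Convert 0b111111100110 (binary) → 2048 + 1024 + 512 + 256 + 128 + 64 + 32 + 4 + 2 = 4070 (decimal)
Convert five thousand five hundred twenty-eight (English words) → 5×1000 + 5×100 + 28 = 5528 (decimal)
Compare 4070 vs 5528: larger = 5528
5528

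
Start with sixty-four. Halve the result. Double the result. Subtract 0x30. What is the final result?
Convert sixty-four (English words) → 64 (decimal)
Start: 64
64 ÷ 2 = 32
32 × 2 = 64
Convert 0x30 (hexadecimal) → 3×16 = 48 (decimal)
64 - 48 = 16
16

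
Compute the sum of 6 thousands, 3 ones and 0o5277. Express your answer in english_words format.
Convert 6 thousands, 3 ones (place-value notation) → 6×1000 + 3 = 6003 (decimal)
Convert 0o5277 (octal) → 5×512 + 2×64 + 7×8 + 7 = 2751 (decimal)
Compute 6003 + 2751 = 8754
Convert 8754 (decimal) → 8754 = 8×1000 + 7×100 + 54 → eight thousand seven hundred fifty-four (English words)
eight thousand seven hundred fifty-four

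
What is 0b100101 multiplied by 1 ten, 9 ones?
Convert 0b100101 (binary) → 32 + 4 + 1 = 37 (decimal)
Convert 1 ten, 9 ones (place-value notation) → 1×10 + 9 = 19 (decimal)
Compute 37 × 19 = 703
703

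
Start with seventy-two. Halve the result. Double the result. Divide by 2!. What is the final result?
Convert seventy-two (English words) → 72 (decimal)
Start: 72
72 ÷ 2 = 36
36 × 2 = 72
Convert 2! (factorial) → 2 (decimal)
72 ÷ 2 = 36
36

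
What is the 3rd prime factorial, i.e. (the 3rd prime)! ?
Convert the 3rd prime (prime index) → 5 (decimal)
Compute 5! = 120
120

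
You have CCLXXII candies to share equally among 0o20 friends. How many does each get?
Convert CCLXXII (Roman numeral) → 100 + 100 + 50 + 10 + 10 + 1 + 1 = 272 (decimal)
Convert 0o20 (octal) → 2×8 = 16 (decimal)
Compute 272 ÷ 16 = 17
17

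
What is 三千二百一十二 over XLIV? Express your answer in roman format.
Convert 三千二百一十二 (Chinese numeral) → 3×1000 + 2×100 + 1×10 + 2 = 3212 (decimal)
Convert XLIV (Roman numeral) → 40 + 4 = 44 (decimal)
Compute 3212 ÷ 44 = 73
Convert 73 (decimal) → 73 = 50 + 10 + 10 + 1 + 1 + 1 → LXXIII (Roman numeral)
LXXIII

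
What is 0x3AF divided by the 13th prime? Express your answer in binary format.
Convert 0x3AF (hexadecimal) → 3×256 + 10×16 + 15 = 943 (decimal)
Convert the 13th prime (prime index) → 41 (decimal)
Compute 943 ÷ 41 = 23
Convert 23 (decimal) → 23 = 16 + 4 + 2 + 1 → 0b10111 (binary)
0b10111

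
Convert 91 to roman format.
Convert 91 (decimal) → 91 = 90 + 1 → XCI (Roman numeral)
XCI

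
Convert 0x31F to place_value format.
Convert 0x31F (hexadecimal) → 3×256 + 1×16 + 15 = 799 (decimal)
Convert 799 (decimal) → 799 = 7×100 + 9×10 + 9 → 7 hundreds, 9 tens, 9 ones (place-value notation)
7 hundreds, 9 tens, 9 ones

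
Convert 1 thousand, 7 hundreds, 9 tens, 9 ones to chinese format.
Convert 1 thousand, 7 hundreds, 9 tens, 9 ones (place-value notation) → 1×1000 + 7×100 + 9×10 + 9 = 1799 (decimal)
Convert 1799 (decimal) → 1799 = 1×1000 + 7×100 + 9×10 + 9 → 一千七百九十九 (Chinese numeral)
一千七百九十九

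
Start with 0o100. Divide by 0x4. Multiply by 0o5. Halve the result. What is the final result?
Convert 0o100 (octal) → 1×64 = 64 (decimal)
Start: 64
Convert 0x4 (hexadecimal) → 4 (decimal)
64 ÷ 4 = 16
Convert 0o5 (octal) → 5 (decimal)
16 × 5 = 80
80 ÷ 2 = 40
40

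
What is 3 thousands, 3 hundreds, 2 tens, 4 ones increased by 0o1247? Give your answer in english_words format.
Convert 3 thousands, 3 hundreds, 2 tens, 4 ones (place-value notation) → 3×1000 + 3×100 + 2×10 + 4 = 3324 (decimal)
Convert 0o1247 (octal) → 1×512 + 2×64 + 4×8 + 7 = 679 (decimal)
Compute 3324 + 679 = 4003
Convert 4003 (decimal) → 4003 = 4×1000 + 3 → four thousand three (English words)
four thousand three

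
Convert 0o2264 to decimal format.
Convert 0o2264 (octal) → 2×512 + 2×64 + 6×8 + 4 = 1204 (decimal)
1204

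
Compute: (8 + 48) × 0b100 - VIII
Convert 0b100 (binary) → 4 (decimal)
Convert VIII (Roman numeral) → 5 + 1 + 1 + 1 = 8 (decimal)
Expression in decimal: (8 + 48) × 4 - 8
Parentheses first: 8 + 48 = 56
Multiply: 56 × 4 = 224
Subtract: 224 - 8 = 216
216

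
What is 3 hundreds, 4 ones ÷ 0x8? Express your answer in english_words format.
Convert 3 hundreds, 4 ones (place-value notation) → 3×100 + 4 = 304 (decimal)
Convert 0x8 (hexadecimal) → 8 (decimal)
Compute 304 ÷ 8 = 38
Convert 38 (decimal) → thirty-eight (English words)
thirty-eight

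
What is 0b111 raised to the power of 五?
Convert 0b111 (binary) → 4 + 2 + 1 = 7 (decimal)
Convert 五 (Chinese numeral) → 5 (decimal)
Compute 7 ^ 5 = 16807
16807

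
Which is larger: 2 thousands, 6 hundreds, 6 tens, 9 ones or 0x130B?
Convert 2 thousands, 6 hundreds, 6 tens, 9 ones (place-value notation) → 2×1000 + 6×100 + 6×10 + 9 = 2669 (decimal)
Convert 0x130B (hexadecimal) → 1×4096 + 3×256 + 11 = 4875 (decimal)
Compare 2669 vs 4875: larger = 4875
4875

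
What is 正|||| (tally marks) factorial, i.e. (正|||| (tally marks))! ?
Convert 正|||| (tally marks) → 5 + 4 = 9 (decimal)
Compute 9! = 362880
362880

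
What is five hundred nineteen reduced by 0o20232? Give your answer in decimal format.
Convert five hundred nineteen (English words) → 5×100 + 19 = 519 (decimal)
Convert 0o20232 (octal) → 2×4096 + 2×64 + 3×8 + 2 = 8346 (decimal)
Compute 519 - 8346 = -7827
-7827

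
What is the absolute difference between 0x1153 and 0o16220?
Convert 0x1153 (hexadecimal) → 1×4096 + 1×256 + 5×16 + 3 = 4435 (decimal)
Convert 0o16220 (octal) → 1×4096 + 6×512 + 2×64 + 2×8 = 7312 (decimal)
Compute |4435 - 7312| = 2877
2877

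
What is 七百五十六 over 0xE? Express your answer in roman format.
Convert 七百五十六 (Chinese numeral) → 7×100 + 5×10 + 6 = 756 (decimal)
Convert 0xE (hexadecimal) → 14 (decimal)
Compute 756 ÷ 14 = 54
Convert 54 (decimal) → 54 = 50 + 4 → LIV (Roman numeral)
LIV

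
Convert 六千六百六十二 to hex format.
Convert 六千六百六十二 (Chinese numeral) → 6×1000 + 6×100 + 6×10 + 2 = 6662 (decimal)
Convert 6662 (decimal) → 6662 = 1×4096 + 10×256 + 6 → 0x1A06 (hexadecimal)
0x1A06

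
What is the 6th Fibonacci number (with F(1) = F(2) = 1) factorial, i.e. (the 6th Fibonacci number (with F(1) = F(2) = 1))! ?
Convert the 6th Fibonacci number (with F(1) = F(2) = 1) (Fibonacci index) → 1, 1, 2, 3, 5, 8 → 8 (decimal)
Compute 8! = 40320
40320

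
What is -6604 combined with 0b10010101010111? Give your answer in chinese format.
Convert 0b10010101010111 (binary) → 8192 + 1024 + 256 + 64 + 16 + 4 + 2 + 1 = 9559 (decimal)
Compute -6604 + 9559 = 2955
Convert 2955 (decimal) → 2955 = 2×1000 + 9×100 + 5×10 + 5 → 二千九百五十五 (Chinese numeral)
二千九百五十五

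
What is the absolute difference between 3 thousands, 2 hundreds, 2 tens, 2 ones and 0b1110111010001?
Convert 3 thousands, 2 hundreds, 2 tens, 2 ones (place-value notation) → 3×1000 + 2×100 + 2×10 + 2 = 3222 (decimal)
Convert 0b1110111010001 (binary) → 4096 + 2048 + 1024 + 256 + 128 + 64 + 16 + 1 = 7633 (decimal)
Compute |3222 - 7633| = 4411
4411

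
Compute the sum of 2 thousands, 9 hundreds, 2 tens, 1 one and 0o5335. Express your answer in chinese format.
Convert 2 thousands, 9 hundreds, 2 tens, 1 one (place-value notation) → 2×1000 + 9×100 + 2×10 + 1 = 2921 (decimal)
Convert 0o5335 (octal) → 5×512 + 3×64 + 3×8 + 5 = 2781 (decimal)
Compute 2921 + 2781 = 5702
Convert 5702 (decimal) → 5702 = 5×1000 + 7×100 + 2 → 五千七百零二 (Chinese numeral)
五千七百零二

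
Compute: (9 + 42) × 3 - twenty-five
Convert twenty-five (English words) → 25 (decimal)
Expression in decimal: (9 + 42) × 3 - 25
Parentheses first: 9 + 42 = 51
Multiply: 51 × 3 = 153
Subtract: 153 - 25 = 128
128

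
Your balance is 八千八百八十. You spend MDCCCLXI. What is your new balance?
Convert 八千八百八十 (Chinese numeral) → 8×1000 + 8×100 + 8×10 = 8880 (decimal)
Convert MDCCCLXI (Roman numeral) → 1000 + 500 + 100 + 100 + 100 + 50 + 10 + 1 = 1861 (decimal)
Compute 8880 - 1861 = 7019
7019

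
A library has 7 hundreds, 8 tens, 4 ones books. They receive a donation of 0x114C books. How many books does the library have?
Convert 7 hundreds, 8 tens, 4 ones (place-value notation) → 7×100 + 8×10 + 4 = 784 (decimal)
Convert 0x114C (hexadecimal) → 1×4096 + 1×256 + 4×16 + 12 = 4428 (decimal)
Compute 784 + 4428 = 5212
5212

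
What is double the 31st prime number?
The 31st prime number = 127
Compute 127 × 2 = 254
254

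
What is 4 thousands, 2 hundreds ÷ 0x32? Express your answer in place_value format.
Convert 4 thousands, 2 hundreds (place-value notation) → 4×1000 + 2×100 = 4200 (decimal)
Convert 0x32 (hexadecimal) → 3×16 + 2 = 50 (decimal)
Compute 4200 ÷ 50 = 84
Convert 84 (decimal) → 84 = 8×10 + 4 → 8 tens, 4 ones (place-value notation)
8 tens, 4 ones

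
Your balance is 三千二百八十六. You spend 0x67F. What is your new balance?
Convert 三千二百八十六 (Chinese numeral) → 3×1000 + 2×100 + 8×10 + 6 = 3286 (decimal)
Convert 0x67F (hexadecimal) → 6×256 + 7×16 + 15 = 1663 (decimal)
Compute 3286 - 1663 = 1623
1623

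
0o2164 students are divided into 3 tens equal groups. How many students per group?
Convert 0o2164 (octal) → 2×512 + 1×64 + 6×8 + 4 = 1140 (decimal)
Convert 3 tens (place-value notation) → 3×10 = 30 (decimal)
Compute 1140 ÷ 30 = 38
38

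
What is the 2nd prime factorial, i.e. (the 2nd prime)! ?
Convert the 2nd prime (prime index) → 3 (decimal)
Compute 3! = 6
6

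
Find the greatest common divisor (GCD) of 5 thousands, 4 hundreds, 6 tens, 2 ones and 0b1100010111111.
Convert 5 thousands, 4 hundreds, 6 tens, 2 ones (place-value notation) → 5×1000 + 4×100 + 6×10 + 2 = 5462 (decimal)
Convert 0b1100010111111 (binary) → 4096 + 2048 + 128 + 32 + 16 + 8 + 4 + 2 + 1 = 6335 (decimal)
Compute gcd(5462, 6335) = 1
1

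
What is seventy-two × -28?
Convert seventy-two (English words) → 72 (decimal)
Compute 72 × -28 = -2016
-2016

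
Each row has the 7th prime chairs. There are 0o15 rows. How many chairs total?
Convert the 7th prime (prime index) → 17 (decimal)
Convert 0o15 (octal) → 1×8 + 5 = 13 (decimal)
Compute 17 × 13 = 221
221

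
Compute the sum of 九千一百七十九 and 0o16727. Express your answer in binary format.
Convert 九千一百七十九 (Chinese numeral) → 9×1000 + 1×100 + 7×10 + 9 = 9179 (decimal)
Convert 0o16727 (octal) → 1×4096 + 6×512 + 7×64 + 2×8 + 7 = 7639 (decimal)
Compute 9179 + 7639 = 16818
Convert 16818 (decimal) → 16818 = 16384 + 256 + 128 + 32 + 16 + 2 → 0b100000110110010 (binary)
0b100000110110010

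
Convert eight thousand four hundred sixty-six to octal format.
Convert eight thousand four hundred sixty-six (English words) → 8×1000 + 4×100 + 66 = 8466 (decimal)
Convert 8466 (decimal) → 8466 = 2×4096 + 4×64 + 2×8 + 2 → 0o20422 (octal)
0o20422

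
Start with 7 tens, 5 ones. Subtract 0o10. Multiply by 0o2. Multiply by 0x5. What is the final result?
Convert 7 tens, 5 ones (place-value notation) → 7×10 + 5 = 75 (decimal)
Start: 75
Convert 0o10 (octal) → 1×8 = 8 (decimal)
75 - 8 = 67
Convert 0o2 (octal) → 2 (decimal)
67 × 2 = 134
Convert 0x5 (hexadecimal) → 5 (decimal)
134 × 5 = 670
670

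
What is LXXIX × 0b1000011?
Convert LXXIX (Roman numeral) → 50 + 10 + 10 + 9 = 79 (decimal)
Convert 0b1000011 (binary) → 64 + 2 + 1 = 67 (decimal)
Compute 79 × 67 = 5293
5293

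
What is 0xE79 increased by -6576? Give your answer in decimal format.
Convert 0xE79 (hexadecimal) → 14×256 + 7×16 + 9 = 3705 (decimal)
Compute 3705 + -6576 = -2871
-2871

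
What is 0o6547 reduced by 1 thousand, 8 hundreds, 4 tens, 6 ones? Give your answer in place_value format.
Convert 0o6547 (octal) → 6×512 + 5×64 + 4×8 + 7 = 3431 (decimal)
Convert 1 thousand, 8 hundreds, 4 tens, 6 ones (place-value notation) → 1×1000 + 8×100 + 4×10 + 6 = 1846 (decimal)
Compute 3431 - 1846 = 1585
Convert 1585 (decimal) → 1585 = 1×1000 + 5×100 + 8×10 + 5 → 1 thousand, 5 hundreds, 8 tens, 5 ones (place-value notation)
1 thousand, 5 hundreds, 8 tens, 5 ones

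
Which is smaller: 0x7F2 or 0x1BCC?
Convert 0x7F2 (hexadecimal) → 7×256 + 15×16 + 2 = 2034 (decimal)
Convert 0x1BCC (hexadecimal) → 1×4096 + 11×256 + 12×16 + 12 = 7116 (decimal)
Compare 2034 vs 7116: smaller = 2034
2034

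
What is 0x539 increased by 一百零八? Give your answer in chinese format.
Convert 0x539 (hexadecimal) → 5×256 + 3×16 + 9 = 1337 (decimal)
Convert 一百零八 (Chinese numeral) → 1×100 + 8 = 108 (decimal)
Compute 1337 + 108 = 1445
Convert 1445 (decimal) → 1445 = 1×1000 + 4×100 + 4×10 + 5 → 一千四百四十五 (Chinese numeral)
一千四百四十五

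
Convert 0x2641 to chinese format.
Convert 0x2641 (hexadecimal) → 2×4096 + 6×256 + 4×16 + 1 = 9793 (decimal)
Convert 9793 (decimal) → 9793 = 9×1000 + 7×100 + 9×10 + 3 → 九千七百九十三 (Chinese numeral)
九千七百九十三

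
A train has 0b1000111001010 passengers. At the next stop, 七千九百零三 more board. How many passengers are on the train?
Convert 0b1000111001010 (binary) → 4096 + 256 + 128 + 64 + 8 + 2 = 4554 (decimal)
Convert 七千九百零三 (Chinese numeral) → 7×1000 + 9×100 + 3 = 7903 (decimal)
Compute 4554 + 7903 = 12457
12457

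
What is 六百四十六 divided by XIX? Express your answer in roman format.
Convert 六百四十六 (Chinese numeral) → 6×100 + 4×10 + 6 = 646 (decimal)
Convert XIX (Roman numeral) → 10 + 9 = 19 (decimal)
Compute 646 ÷ 19 = 34
Convert 34 (decimal) → 34 = 10 + 10 + 10 + 4 → XXXIV (Roman numeral)
XXXIV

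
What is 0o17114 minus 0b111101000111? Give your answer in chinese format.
Convert 0o17114 (octal) → 1×4096 + 7×512 + 1×64 + 1×8 + 4 = 7756 (decimal)
Convert 0b111101000111 (binary) → 2048 + 1024 + 512 + 256 + 64 + 4 + 2 + 1 = 3911 (decimal)
Compute 7756 - 3911 = 3845
Convert 3845 (decimal) → 3845 = 3×1000 + 8×100 + 4×10 + 5 → 三千八百四十五 (Chinese numeral)
三千八百四十五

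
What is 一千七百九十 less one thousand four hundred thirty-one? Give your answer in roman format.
Convert 一千七百九十 (Chinese numeral) → 1×1000 + 7×100 + 9×10 = 1790 (decimal)
Convert one thousand four hundred thirty-one (English words) → 1×1000 + 4×100 + 31 = 1431 (decimal)
Compute 1790 - 1431 = 359
Convert 359 (decimal) → 359 = 100 + 100 + 100 + 50 + 9 → CCCLIX (Roman numeral)
CCCLIX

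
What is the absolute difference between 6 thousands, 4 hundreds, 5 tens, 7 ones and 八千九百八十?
Convert 6 thousands, 4 hundreds, 5 tens, 7 ones (place-value notation) → 6×1000 + 4×100 + 5×10 + 7 = 6457 (decimal)
Convert 八千九百八十 (Chinese numeral) → 8×1000 + 9×100 + 8×10 = 8980 (decimal)
Compute |6457 - 8980| = 2523
2523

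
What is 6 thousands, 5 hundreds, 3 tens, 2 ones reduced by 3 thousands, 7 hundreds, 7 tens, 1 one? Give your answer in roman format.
Convert 6 thousands, 5 hundreds, 3 tens, 2 ones (place-value notation) → 6×1000 + 5×100 + 3×10 + 2 = 6532 (decimal)
Convert 3 thousands, 7 hundreds, 7 tens, 1 one (place-value notation) → 3×1000 + 7×100 + 7×10 + 1 = 3771 (decimal)
Compute 6532 - 3771 = 2761
Convert 2761 (decimal) → 2761 = 1000 + 1000 + 500 + 100 + 100 + 50 + 10 + 1 → MMDCCLXI (Roman numeral)
MMDCCLXI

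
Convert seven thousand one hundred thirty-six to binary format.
Convert seven thousand one hundred thirty-six (English words) → 7×1000 + 1×100 + 36 = 7136 (decimal)
Convert 7136 (decimal) → 7136 = 4096 + 2048 + 512 + 256 + 128 + 64 + 32 → 0b1101111100000 (binary)
0b1101111100000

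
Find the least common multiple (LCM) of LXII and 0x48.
Convert LXII (Roman numeral) → 50 + 10 + 1 + 1 = 62 (decimal)
Convert 0x48 (hexadecimal) → 4×16 + 8 = 72 (decimal)
Compute lcm(62, 72) = 2232
2232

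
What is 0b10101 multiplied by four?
Convert 0b10101 (binary) → 16 + 4 + 1 = 21 (decimal)
Convert four (English words) → 4 (decimal)
Compute 21 × 4 = 84
84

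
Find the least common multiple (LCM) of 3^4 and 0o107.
Convert 3^4 (power) → 81 (decimal)
Convert 0o107 (octal) → 1×64 + 7 = 71 (decimal)
Compute lcm(81, 71) = 5751
5751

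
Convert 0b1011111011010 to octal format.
Convert 0b1011111011010 (binary) → 4096 + 1024 + 512 + 256 + 128 + 64 + 16 + 8 + 2 = 6106 (decimal)
Convert 6106 (decimal) → 6106 = 1×4096 + 3×512 + 7×64 + 3×8 + 2 → 0o13732 (octal)
0o13732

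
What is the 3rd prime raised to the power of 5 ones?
Convert the 3rd prime (prime index) → 5 (decimal)
Convert 5 ones (place-value notation) → 5 (decimal)
Compute 5 ^ 5 = 3125
3125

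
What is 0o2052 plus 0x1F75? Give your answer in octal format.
Convert 0o2052 (octal) → 2×512 + 5×8 + 2 = 1066 (decimal)
Convert 0x1F75 (hexadecimal) → 1×4096 + 15×256 + 7×16 + 5 = 8053 (decimal)
Compute 1066 + 8053 = 9119
Convert 9119 (decimal) → 9119 = 2×4096 + 1×512 + 6×64 + 3×8 + 7 → 0o21637 (octal)
0o21637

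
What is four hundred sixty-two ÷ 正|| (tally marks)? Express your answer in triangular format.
Convert four hundred sixty-two (English words) → 4×100 + 62 = 462 (decimal)
Convert 正|| (tally marks) → 5 + 2 = 7 (decimal)
Compute 462 ÷ 7 = 66
Convert 66 (decimal) → 66 = 11×12/2 → the 11th triangular number (triangular index)
the 11th triangular number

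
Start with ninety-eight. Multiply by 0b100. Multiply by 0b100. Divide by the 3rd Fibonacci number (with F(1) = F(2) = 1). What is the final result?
Convert ninety-eight (English words) → 98 (decimal)
Start: 98
Convert 0b100 (binary) → 4 (decimal)
98 × 4 = 392
Convert 0b100 (binary) → 4 (decimal)
392 × 4 = 1568
Convert the 3rd Fibonacci number (with F(1) = F(2) = 1) (Fibonacci index) → 1, 1, 2 → 2 (decimal)
1568 ÷ 2 = 784
784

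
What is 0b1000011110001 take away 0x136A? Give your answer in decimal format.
Convert 0b1000011110001 (binary) → 4096 + 128 + 64 + 32 + 16 + 1 = 4337 (decimal)
Convert 0x136A (hexadecimal) → 1×4096 + 3×256 + 6×16 + 10 = 4970 (decimal)
Compute 4337 - 4970 = -633
-633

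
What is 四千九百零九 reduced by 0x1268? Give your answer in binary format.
Convert 四千九百零九 (Chinese numeral) → 4×1000 + 9×100 + 9 = 4909 (decimal)
Convert 0x1268 (hexadecimal) → 1×4096 + 2×256 + 6×16 + 8 = 4712 (decimal)
Compute 4909 - 4712 = 197
Convert 197 (decimal) → 197 = 128 + 64 + 4 + 1 → 0b11000101 (binary)
0b11000101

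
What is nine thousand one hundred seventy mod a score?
Convert nine thousand one hundred seventy (English words) → 9×1000 + 1×100 + 70 = 9170 (decimal)
Convert a score (colloquial) → 20 (decimal)
Compute 9170 mod 20 = 10
10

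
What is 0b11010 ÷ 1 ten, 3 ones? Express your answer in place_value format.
Convert 0b11010 (binary) → 16 + 8 + 2 = 26 (decimal)
Convert 1 ten, 3 ones (place-value notation) → 1×10 + 3 = 13 (decimal)
Compute 26 ÷ 13 = 2
Convert 2 (decimal) → 2 ones (place-value notation)
2 ones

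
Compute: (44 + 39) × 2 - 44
Parentheses first: 44 + 39 = 83
Multiply: 83 × 2 = 166
Subtract: 166 - 44 = 122
122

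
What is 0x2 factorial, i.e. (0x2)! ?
Convert 0x2 (hexadecimal) → 2 (decimal)
Compute 2! = 2
2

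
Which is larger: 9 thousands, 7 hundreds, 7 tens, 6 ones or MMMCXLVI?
Convert 9 thousands, 7 hundreds, 7 tens, 6 ones (place-value notation) → 9×1000 + 7×100 + 7×10 + 6 = 9776 (decimal)
Convert MMMCXLVI (Roman numeral) → 1000 + 1000 + 1000 + 100 + 40 + 5 + 1 = 3146 (decimal)
Compare 9776 vs 3146: larger = 9776
9776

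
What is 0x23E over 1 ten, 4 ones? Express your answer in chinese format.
Convert 0x23E (hexadecimal) → 2×256 + 3×16 + 14 = 574 (decimal)
Convert 1 ten, 4 ones (place-value notation) → 1×10 + 4 = 14 (decimal)
Compute 574 ÷ 14 = 41
Convert 41 (decimal) → 41 = 4×10 + 1 → 四十一 (Chinese numeral)
四十一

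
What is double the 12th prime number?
The 12th prime number = 37
Compute 37 × 2 = 74
74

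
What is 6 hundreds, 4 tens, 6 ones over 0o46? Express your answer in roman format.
Convert 6 hundreds, 4 tens, 6 ones (place-value notation) → 6×100 + 4×10 + 6 = 646 (decimal)
Convert 0o46 (octal) → 4×8 + 6 = 38 (decimal)
Compute 646 ÷ 38 = 17
Convert 17 (decimal) → 17 = 10 + 5 + 1 + 1 → XVII (Roman numeral)
XVII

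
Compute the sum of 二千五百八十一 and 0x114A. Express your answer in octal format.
Convert 二千五百八十一 (Chinese numeral) → 2×1000 + 5×100 + 8×10 + 1 = 2581 (decimal)
Convert 0x114A (hexadecimal) → 1×4096 + 1×256 + 4×16 + 10 = 4426 (decimal)
Compute 2581 + 4426 = 7007
Convert 7007 (decimal) → 7007 = 1×4096 + 5×512 + 5×64 + 3×8 + 7 → 0o15537 (octal)
0o15537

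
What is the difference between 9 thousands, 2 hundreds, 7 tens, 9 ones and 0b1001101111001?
Convert 9 thousands, 2 hundreds, 7 tens, 9 ones (place-value notation) → 9×1000 + 2×100 + 7×10 + 9 = 9279 (decimal)
Convert 0b1001101111001 (binary) → 4096 + 512 + 256 + 64 + 32 + 16 + 8 + 1 = 4985 (decimal)
Difference: |9279 - 4985| = 4294
4294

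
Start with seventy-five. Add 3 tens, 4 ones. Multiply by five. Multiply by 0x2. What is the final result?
Convert seventy-five (English words) → 75 (decimal)
Start: 75
Convert 3 tens, 4 ones (place-value notation) → 3×10 + 4 = 34 (decimal)
75 + 34 = 109
Convert five (English words) → 5 (decimal)
109 × 5 = 545
Convert 0x2 (hexadecimal) → 2 (decimal)
545 × 2 = 1090
1090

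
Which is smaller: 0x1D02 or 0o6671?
Convert 0x1D02 (hexadecimal) → 1×4096 + 13×256 + 2 = 7426 (decimal)
Convert 0o6671 (octal) → 6×512 + 6×64 + 7×8 + 1 = 3513 (decimal)
Compare 7426 vs 3513: smaller = 3513
3513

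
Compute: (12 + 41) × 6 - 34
Parentheses first: 12 + 41 = 53
Multiply: 53 × 6 = 318
Subtract: 318 - 34 = 284
284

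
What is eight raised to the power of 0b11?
Convert eight (English words) → 8 (decimal)
Convert 0b11 (binary) → 2 + 1 = 3 (decimal)
Compute 8 ^ 3 = 512
512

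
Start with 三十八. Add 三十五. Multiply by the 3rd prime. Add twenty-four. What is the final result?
Convert 三十八 (Chinese numeral) → 3×10 + 8 = 38 (decimal)
Start: 38
Convert 三十五 (Chinese numeral) → 3×10 + 5 = 35 (decimal)
38 + 35 = 73
Convert the 3rd prime (prime index) → 5 (decimal)
73 × 5 = 365
Convert twenty-four (English words) → 24 (decimal)
365 + 24 = 389
389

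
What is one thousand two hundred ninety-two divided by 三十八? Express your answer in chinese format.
Convert one thousand two hundred ninety-two (English words) → 1×1000 + 2×100 + 92 = 1292 (decimal)
Convert 三十八 (Chinese numeral) → 3×10 + 8 = 38 (decimal)
Compute 1292 ÷ 38 = 34
Convert 34 (decimal) → 34 = 3×10 + 4 → 三十四 (Chinese numeral)
三十四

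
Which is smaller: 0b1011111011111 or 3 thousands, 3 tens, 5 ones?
Convert 0b1011111011111 (binary) → 4096 + 1024 + 512 + 256 + 128 + 64 + 16 + 8 + 4 + 2 + 1 = 6111 (decimal)
Convert 3 thousands, 3 tens, 5 ones (place-value notation) → 3×1000 + 3×10 + 5 = 3035 (decimal)
Compare 6111 vs 3035: smaller = 3035
3035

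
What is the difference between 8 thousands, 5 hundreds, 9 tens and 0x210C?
Convert 8 thousands, 5 hundreds, 9 tens (place-value notation) → 8×1000 + 5×100 + 9×10 = 8590 (decimal)
Convert 0x210C (hexadecimal) → 2×4096 + 1×256 + 12 = 8460 (decimal)
Difference: |8590 - 8460| = 130
130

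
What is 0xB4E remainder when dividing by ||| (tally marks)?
Convert 0xB4E (hexadecimal) → 11×256 + 4×16 + 14 = 2894 (decimal)
Convert ||| (tally marks) → 3 (decimal)
Compute 2894 mod 3 = 2
2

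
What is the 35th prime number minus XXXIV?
The 35th prime number = 149
Convert XXXIV (Roman numeral) → 10 + 10 + 10 + 4 = 34 (decimal)
Compute 149 - 34 = 115
115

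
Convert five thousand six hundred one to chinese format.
Convert five thousand six hundred one (English words) → 5×1000 + 6×100 + 1 = 5601 (decimal)
Convert 5601 (decimal) → 5601 = 5×1000 + 6×100 + 1 → 五千六百零一 (Chinese numeral)
五千六百零一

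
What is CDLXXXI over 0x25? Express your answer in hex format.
Convert CDLXXXI (Roman numeral) → 400 + 50 + 10 + 10 + 10 + 1 = 481 (decimal)
Convert 0x25 (hexadecimal) → 2×16 + 5 = 37 (decimal)
Compute 481 ÷ 37 = 13
Convert 13 (decimal) → 0xD (hexadecimal)
0xD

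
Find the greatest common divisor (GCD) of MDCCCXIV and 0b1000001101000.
Convert MDCCCXIV (Roman numeral) → 1000 + 500 + 100 + 100 + 100 + 10 + 4 = 1814 (decimal)
Convert 0b1000001101000 (binary) → 4096 + 64 + 32 + 8 = 4200 (decimal)
Compute gcd(1814, 4200) = 2
2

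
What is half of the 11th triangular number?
The 11th triangular number = 11×12/2 = 66
Compute 66 ÷ 2 = 33
33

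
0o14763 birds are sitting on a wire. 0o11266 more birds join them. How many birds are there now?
Convert 0o14763 (octal) → 1×4096 + 4×512 + 7×64 + 6×8 + 3 = 6643 (decimal)
Convert 0o11266 (octal) → 1×4096 + 1×512 + 2×64 + 6×8 + 6 = 4790 (decimal)
Compute 6643 + 4790 = 11433
11433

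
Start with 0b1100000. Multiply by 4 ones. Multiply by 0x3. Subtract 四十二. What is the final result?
Convert 0b1100000 (binary) → 64 + 32 = 96 (decimal)
Start: 96
Convert 4 ones (place-value notation) → 4 (decimal)
96 × 4 = 384
Convert 0x3 (hexadecimal) → 3 (decimal)
384 × 3 = 1152
Convert 四十二 (Chinese numeral) → 4×10 + 2 = 42 (decimal)
1152 - 42 = 1110
1110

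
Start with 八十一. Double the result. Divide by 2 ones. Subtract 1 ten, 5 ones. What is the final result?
Convert 八十一 (Chinese numeral) → 8×10 + 1 = 81 (decimal)
Start: 81
81 × 2 = 162
Convert 2 ones (place-value notation) → 2 (decimal)
162 ÷ 2 = 81
Convert 1 ten, 5 ones (place-value notation) → 1×10 + 5 = 15 (decimal)
81 - 15 = 66
66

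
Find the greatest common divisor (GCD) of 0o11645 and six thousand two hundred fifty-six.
Convert 0o11645 (octal) → 1×4096 + 1×512 + 6×64 + 4×8 + 5 = 5029 (decimal)
Convert six thousand two hundred fifty-six (English words) → 6×1000 + 2×100 + 56 = 6256 (decimal)
Compute gcd(5029, 6256) = 1
1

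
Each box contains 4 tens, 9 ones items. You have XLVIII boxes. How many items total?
Convert 4 tens, 9 ones (place-value notation) → 4×10 + 9 = 49 (decimal)
Convert XLVIII (Roman numeral) → 40 + 5 + 1 + 1 + 1 = 48 (decimal)
Compute 49 × 48 = 2352
2352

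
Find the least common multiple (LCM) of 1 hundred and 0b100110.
Convert 1 hundred (place-value notation) → 1×100 = 100 (decimal)
Convert 0b100110 (binary) → 32 + 4 + 2 = 38 (decimal)
Compute lcm(100, 38) = 1900
1900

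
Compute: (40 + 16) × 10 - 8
Parentheses first: 40 + 16 = 56
Multiply: 56 × 10 = 560
Subtract: 560 - 8 = 552
552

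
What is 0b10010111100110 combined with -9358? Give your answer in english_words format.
Convert 0b10010111100110 (binary) → 8192 + 1024 + 256 + 128 + 64 + 32 + 4 + 2 = 9702 (decimal)
Compute 9702 + -9358 = 344
Convert 344 (decimal) → 344 = 3×100 + 44 → three hundred forty-four (English words)
three hundred forty-four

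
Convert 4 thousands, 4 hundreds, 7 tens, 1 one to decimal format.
Convert 4 thousands, 4 hundreds, 7 tens, 1 one (place-value notation) → 4×1000 + 4×100 + 7×10 + 1 = 4471 (decimal)
4471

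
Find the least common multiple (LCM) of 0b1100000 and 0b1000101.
Convert 0b1100000 (binary) → 64 + 32 = 96 (decimal)
Convert 0b1000101 (binary) → 64 + 4 + 1 = 69 (decimal)
Compute lcm(96, 69) = 2208
2208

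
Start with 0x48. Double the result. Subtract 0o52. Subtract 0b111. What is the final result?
Convert 0x48 (hexadecimal) → 4×16 + 8 = 72 (decimal)
Start: 72
72 × 2 = 144
Convert 0o52 (octal) → 5×8 + 2 = 42 (decimal)
144 - 42 = 102
Convert 0b111 (binary) → 4 + 2 + 1 = 7 (decimal)
102 - 7 = 95
95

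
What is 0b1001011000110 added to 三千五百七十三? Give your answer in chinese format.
Convert 0b1001011000110 (binary) → 4096 + 512 + 128 + 64 + 4 + 2 = 4806 (decimal)
Convert 三千五百七十三 (Chinese numeral) → 3×1000 + 5×100 + 7×10 + 3 = 3573 (decimal)
Compute 4806 + 3573 = 8379
Convert 8379 (decimal) → 8379 = 8×1000 + 3×100 + 7×10 + 9 → 八千三百七十九 (Chinese numeral)
八千三百七十九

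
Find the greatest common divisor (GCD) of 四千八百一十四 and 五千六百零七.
Convert 四千八百一十四 (Chinese numeral) → 4×1000 + 8×100 + 1×10 + 4 = 4814 (decimal)
Convert 五千六百零七 (Chinese numeral) → 5×1000 + 6×100 + 7 = 5607 (decimal)
Compute gcd(4814, 5607) = 1
1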